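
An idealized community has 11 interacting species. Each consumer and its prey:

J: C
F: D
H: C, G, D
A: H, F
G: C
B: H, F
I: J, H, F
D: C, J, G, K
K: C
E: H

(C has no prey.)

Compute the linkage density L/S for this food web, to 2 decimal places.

There are L = 19 links among S = 11 species.
L/S = 19/11 = 1.7273 ≈ 1.73.

L/S = 1.73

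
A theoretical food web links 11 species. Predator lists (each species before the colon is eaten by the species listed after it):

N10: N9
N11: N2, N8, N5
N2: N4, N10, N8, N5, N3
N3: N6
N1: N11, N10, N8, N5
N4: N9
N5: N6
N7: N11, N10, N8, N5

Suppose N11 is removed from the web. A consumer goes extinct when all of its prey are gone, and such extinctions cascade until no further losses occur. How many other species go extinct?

Remove N11.
Round 1: N2 (all prey gone) → extinct.
Round 2: N4 (all prey gone), N3 (all prey gone) → extinct.
No further losses. Total secondary extinctions: 3.

3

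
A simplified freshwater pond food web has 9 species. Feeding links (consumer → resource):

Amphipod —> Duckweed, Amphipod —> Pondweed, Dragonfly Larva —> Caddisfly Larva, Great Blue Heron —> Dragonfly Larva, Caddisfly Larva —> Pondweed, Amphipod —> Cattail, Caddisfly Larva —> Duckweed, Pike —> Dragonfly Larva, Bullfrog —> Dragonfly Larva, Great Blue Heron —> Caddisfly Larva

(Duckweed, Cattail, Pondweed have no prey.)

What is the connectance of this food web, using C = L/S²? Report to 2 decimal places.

The web has S = 9 species and L = 10 feeding links.
C = L / S² = 10 / 81 = 0.1235 ≈ 0.12.

C = 0.12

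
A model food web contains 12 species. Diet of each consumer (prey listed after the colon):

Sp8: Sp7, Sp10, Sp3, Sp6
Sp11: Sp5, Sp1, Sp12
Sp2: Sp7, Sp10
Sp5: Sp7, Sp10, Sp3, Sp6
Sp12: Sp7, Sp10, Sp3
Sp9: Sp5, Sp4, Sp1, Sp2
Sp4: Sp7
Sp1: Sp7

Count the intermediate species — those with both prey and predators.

5

Intermediate species (has both prey and predators): Sp5, Sp4, Sp1, Sp12, Sp2.
Count: 5.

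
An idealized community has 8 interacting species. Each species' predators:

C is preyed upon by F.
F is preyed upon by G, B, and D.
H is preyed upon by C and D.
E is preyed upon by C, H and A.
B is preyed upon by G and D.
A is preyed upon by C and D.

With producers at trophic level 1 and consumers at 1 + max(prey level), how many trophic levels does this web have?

6

Producers (level 1): E.
E → H → C → F → B → D gives D level 6.
No species has a prey at level 6, so no species reaches level 7.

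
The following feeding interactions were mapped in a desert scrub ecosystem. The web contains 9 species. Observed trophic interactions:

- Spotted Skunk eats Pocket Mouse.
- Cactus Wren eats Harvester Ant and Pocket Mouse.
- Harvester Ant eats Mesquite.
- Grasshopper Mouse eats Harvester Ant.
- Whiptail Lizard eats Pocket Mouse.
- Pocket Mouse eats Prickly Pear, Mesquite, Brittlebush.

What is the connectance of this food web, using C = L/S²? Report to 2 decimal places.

C = 0.11

The web has S = 9 species and L = 9 feeding links.
C = L / S² = 9 / 81 = 0.1111 ≈ 0.11.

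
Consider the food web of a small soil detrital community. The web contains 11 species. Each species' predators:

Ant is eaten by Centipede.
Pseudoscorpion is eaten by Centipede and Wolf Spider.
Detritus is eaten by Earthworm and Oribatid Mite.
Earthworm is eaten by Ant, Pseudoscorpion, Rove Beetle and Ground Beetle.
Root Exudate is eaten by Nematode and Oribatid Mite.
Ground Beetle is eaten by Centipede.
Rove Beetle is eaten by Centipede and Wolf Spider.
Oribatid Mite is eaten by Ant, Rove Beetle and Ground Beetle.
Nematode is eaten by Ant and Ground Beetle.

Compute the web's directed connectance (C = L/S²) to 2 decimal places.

C = 0.16

The web has S = 11 species and L = 19 feeding links.
C = L / S² = 19 / 121 = 0.1570 ≈ 0.16.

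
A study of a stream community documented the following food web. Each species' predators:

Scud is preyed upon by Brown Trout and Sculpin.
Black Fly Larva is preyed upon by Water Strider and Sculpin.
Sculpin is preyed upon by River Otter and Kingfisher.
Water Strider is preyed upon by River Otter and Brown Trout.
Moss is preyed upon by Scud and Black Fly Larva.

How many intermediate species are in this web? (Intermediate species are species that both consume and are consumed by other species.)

Intermediate species (has both prey and predators): Black Fly Larva, Scud, Water Strider, Sculpin.
Count: 4.

4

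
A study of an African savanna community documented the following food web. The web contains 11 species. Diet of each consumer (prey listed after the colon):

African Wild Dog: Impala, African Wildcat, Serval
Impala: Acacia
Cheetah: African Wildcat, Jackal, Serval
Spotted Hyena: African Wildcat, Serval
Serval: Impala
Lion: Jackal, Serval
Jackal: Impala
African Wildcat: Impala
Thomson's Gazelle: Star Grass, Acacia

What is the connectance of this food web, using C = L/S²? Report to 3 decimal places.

The web has S = 11 species and L = 16 feeding links.
C = L / S² = 16 / 121 = 0.1322 ≈ 0.132.

C = 0.132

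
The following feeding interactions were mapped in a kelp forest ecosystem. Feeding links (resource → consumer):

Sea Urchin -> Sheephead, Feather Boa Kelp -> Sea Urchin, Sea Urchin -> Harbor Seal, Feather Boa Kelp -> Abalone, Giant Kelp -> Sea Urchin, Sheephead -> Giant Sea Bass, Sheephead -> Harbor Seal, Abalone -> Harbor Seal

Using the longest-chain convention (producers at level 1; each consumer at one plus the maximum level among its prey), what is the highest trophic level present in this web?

4

Producers (level 1): Giant Kelp, Feather Boa Kelp.
Giant Kelp → Sea Urchin → Sheephead → Giant Sea Bass gives Giant Sea Bass level 4.
No species has a prey at level 4, so no species reaches level 5.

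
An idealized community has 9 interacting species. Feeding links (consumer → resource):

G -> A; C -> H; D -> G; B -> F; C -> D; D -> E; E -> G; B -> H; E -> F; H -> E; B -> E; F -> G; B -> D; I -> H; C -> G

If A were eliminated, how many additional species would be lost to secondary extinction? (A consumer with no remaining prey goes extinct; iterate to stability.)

Remove A.
Round 1: G (all prey gone) → extinct.
Round 2: F (all prey gone) → extinct.
Round 3: E (all prey gone) → extinct.
Round 4: H (all prey gone), D (all prey gone) → extinct.
Round 5: B (all prey gone), C (all prey gone), I (all prey gone) → extinct.
No further losses. Total secondary extinctions: 8.

8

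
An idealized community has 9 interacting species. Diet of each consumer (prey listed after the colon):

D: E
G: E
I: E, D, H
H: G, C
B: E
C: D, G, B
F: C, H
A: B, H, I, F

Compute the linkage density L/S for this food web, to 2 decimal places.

There are L = 17 links among S = 9 species.
L/S = 17/9 = 1.8889 ≈ 1.89.

L/S = 1.89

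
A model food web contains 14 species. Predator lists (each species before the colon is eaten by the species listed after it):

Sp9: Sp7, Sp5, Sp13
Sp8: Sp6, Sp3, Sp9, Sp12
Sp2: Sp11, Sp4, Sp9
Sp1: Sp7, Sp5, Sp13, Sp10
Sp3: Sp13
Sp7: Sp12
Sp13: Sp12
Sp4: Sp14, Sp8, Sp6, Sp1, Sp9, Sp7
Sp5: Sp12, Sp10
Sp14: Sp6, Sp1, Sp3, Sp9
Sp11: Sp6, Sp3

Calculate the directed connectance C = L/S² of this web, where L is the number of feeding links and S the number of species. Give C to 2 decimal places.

The web has S = 14 species and L = 31 feeding links.
C = L / S² = 31 / 196 = 0.1582 ≈ 0.16.

C = 0.16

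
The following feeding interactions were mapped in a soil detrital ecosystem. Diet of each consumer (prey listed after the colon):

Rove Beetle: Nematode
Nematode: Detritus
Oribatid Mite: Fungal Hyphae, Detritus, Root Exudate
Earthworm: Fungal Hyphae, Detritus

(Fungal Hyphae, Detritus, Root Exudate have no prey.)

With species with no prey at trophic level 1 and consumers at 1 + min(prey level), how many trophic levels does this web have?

3

Basal resources (level 1): Fungal Hyphae, Detritus, Root Exudate.
Following each consumer down to its lowest-level prey: Detritus → Nematode → Rove Beetle (levels 1 through 3).
All prey of Rove Beetle (Nematode 2) are at level 2 or above, so Rove Beetle is at level 1 + 2 = 3.
Every consumer has at least one prey at level 2 or below, so none exceeds level 3.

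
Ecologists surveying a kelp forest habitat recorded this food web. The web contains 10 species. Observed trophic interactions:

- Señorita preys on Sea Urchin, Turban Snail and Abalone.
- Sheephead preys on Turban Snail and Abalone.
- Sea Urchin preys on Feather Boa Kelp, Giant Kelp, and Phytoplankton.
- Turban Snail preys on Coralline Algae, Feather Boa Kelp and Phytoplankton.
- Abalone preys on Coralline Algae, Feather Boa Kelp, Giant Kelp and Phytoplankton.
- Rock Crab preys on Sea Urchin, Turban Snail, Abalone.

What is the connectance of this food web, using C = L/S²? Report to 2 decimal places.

The web has S = 10 species and L = 18 feeding links.
C = L / S² = 18 / 100 = 0.1800 ≈ 0.18.

C = 0.18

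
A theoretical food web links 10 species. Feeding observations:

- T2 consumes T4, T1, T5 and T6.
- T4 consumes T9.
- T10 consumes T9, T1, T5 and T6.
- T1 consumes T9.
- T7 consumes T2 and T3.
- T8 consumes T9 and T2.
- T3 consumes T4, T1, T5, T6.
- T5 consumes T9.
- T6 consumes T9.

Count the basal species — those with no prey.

1

Basal species (no prey listed): T9.
Count: 1.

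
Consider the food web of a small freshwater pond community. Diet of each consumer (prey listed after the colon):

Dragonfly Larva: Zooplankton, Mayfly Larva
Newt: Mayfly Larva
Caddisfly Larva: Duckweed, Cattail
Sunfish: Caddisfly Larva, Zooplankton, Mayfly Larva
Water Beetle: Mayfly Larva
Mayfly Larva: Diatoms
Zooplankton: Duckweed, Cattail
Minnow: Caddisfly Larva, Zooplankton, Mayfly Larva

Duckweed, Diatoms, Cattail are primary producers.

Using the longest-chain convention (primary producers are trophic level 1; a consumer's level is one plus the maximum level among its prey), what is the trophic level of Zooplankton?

Trophic level 2

Duckweed is a producer → level 1.
Zooplankton eats Duckweed (level 1); other prey at levels: Cattail 1 → level 2.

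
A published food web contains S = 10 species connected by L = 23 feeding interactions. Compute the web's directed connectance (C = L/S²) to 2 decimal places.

C = 0.23

The web has S = 10 species and L = 23 feeding links.
C = L / S² = 23 / 100 = 0.2300 ≈ 0.23.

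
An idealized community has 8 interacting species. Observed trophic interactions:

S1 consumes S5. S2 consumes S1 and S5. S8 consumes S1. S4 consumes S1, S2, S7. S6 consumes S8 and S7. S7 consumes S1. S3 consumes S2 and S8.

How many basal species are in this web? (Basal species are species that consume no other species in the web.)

1

Basal species (no prey listed): S5.
Count: 1.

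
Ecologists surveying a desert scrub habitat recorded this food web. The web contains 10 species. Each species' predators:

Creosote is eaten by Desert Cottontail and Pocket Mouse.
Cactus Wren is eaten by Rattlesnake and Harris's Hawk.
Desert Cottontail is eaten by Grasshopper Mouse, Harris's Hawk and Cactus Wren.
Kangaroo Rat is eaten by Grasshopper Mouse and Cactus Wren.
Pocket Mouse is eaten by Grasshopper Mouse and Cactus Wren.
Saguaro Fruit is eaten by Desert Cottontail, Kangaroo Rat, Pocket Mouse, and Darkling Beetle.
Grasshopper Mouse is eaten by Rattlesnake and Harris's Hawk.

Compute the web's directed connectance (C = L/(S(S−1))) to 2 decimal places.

C = 0.19

The web has S = 10 species and L = 17 feeding links.
C = L / (S(S−1)) = 17 / 90 = 0.1889 ≈ 0.19.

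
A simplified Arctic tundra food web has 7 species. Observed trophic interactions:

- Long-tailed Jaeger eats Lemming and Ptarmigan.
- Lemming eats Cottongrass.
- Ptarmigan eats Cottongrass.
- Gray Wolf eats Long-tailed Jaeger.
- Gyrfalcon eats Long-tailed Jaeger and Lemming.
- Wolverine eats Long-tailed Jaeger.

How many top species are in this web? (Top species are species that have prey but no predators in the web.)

3

Top species (has prey, but nothing eats it): Gray Wolf, Wolverine, Gyrfalcon.
Count: 3.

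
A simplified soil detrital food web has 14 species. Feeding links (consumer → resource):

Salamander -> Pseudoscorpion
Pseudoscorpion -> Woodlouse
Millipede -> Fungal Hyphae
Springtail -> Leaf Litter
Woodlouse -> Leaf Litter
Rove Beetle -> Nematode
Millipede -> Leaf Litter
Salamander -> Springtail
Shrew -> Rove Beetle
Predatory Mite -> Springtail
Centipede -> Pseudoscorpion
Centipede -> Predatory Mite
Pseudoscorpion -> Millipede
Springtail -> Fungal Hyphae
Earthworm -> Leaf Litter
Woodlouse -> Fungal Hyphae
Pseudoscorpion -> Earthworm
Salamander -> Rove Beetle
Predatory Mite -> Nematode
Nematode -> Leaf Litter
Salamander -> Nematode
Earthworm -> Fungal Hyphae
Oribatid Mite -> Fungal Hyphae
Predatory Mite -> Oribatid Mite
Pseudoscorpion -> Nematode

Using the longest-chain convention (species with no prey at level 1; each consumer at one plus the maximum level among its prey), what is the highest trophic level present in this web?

Basal resources (level 1): Fungal Hyphae, Leaf Litter.
Leaf Litter → Nematode → Pseudoscorpion → Salamander gives Salamander level 4.
No species has a prey at level 4, so no species reaches level 5.

4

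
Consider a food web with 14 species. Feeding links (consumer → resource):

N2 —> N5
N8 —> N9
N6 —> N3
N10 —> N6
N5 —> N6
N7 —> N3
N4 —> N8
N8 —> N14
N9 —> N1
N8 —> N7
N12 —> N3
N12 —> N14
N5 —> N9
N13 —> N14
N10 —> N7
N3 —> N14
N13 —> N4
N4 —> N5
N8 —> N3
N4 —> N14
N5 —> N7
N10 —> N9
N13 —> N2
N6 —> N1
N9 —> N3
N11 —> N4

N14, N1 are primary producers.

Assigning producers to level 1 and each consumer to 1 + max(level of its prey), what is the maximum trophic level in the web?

Producers (level 1): N14, N1.
N14 → N3 → N9 → N8 → N4 → N11 gives N11 level 6.
No species has a prey at level 6, so no species reaches level 7.

6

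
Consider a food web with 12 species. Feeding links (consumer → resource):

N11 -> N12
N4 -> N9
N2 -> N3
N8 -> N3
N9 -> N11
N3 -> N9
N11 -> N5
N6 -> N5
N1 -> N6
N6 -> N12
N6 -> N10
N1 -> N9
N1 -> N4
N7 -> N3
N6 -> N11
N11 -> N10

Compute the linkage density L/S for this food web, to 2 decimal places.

L/S = 1.33

There are L = 16 links among S = 12 species.
L/S = 16/12 = 1.3333 ≈ 1.33.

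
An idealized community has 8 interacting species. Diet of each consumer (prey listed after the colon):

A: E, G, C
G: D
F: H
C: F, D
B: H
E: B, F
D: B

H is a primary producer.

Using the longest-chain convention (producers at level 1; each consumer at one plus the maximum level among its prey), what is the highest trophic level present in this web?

5

Producers (level 1): H.
H → B → D → G → A gives A level 5.
No species has a prey at level 5, so no species reaches level 6.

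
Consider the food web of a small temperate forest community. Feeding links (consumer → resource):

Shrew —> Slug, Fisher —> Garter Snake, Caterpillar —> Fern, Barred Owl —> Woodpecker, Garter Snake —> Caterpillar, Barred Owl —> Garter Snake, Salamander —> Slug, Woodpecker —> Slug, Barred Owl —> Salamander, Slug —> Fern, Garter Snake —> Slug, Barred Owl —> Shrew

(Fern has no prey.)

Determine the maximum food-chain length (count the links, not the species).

One longest chain: Fern → Caterpillar → Garter Snake → Fisher.
It has 4 species and 3 links.

3 links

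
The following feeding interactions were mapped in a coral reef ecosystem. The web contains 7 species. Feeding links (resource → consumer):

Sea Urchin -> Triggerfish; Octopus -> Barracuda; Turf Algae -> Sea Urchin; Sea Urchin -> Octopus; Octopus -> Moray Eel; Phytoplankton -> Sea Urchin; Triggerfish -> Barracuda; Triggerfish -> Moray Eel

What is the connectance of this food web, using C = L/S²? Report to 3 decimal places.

The web has S = 7 species and L = 8 feeding links.
C = L / S² = 8 / 49 = 0.1633 ≈ 0.163.

C = 0.163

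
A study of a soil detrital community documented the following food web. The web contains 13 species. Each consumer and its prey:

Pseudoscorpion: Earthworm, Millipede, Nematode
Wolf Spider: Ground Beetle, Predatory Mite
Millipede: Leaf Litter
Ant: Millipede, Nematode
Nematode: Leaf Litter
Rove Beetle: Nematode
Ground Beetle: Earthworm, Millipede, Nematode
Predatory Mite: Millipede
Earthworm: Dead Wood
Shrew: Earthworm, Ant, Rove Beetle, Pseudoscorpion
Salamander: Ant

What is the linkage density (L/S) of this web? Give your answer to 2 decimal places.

There are L = 20 links among S = 13 species.
L/S = 20/13 = 1.5385 ≈ 1.54.

L/S = 1.54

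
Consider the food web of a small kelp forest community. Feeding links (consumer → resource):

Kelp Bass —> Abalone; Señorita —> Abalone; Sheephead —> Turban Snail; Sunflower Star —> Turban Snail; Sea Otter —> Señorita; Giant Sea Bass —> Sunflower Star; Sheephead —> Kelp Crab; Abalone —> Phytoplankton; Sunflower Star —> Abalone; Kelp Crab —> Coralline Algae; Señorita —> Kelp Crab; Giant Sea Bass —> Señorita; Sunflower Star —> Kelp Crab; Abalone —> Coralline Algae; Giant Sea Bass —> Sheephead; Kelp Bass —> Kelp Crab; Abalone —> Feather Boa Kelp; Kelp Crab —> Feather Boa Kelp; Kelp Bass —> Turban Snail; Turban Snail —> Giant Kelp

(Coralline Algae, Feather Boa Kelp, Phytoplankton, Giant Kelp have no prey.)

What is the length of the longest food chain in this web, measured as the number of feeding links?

3 links

One longest chain: Coralline Algae → Kelp Crab → Señorita → Sea Otter.
It has 4 species and 3 links.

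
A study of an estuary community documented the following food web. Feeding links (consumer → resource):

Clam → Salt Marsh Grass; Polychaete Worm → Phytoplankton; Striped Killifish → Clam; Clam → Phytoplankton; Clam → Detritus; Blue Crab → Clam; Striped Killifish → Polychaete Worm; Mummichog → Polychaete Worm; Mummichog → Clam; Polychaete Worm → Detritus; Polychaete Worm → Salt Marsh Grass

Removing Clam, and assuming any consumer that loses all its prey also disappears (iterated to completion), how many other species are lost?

1

Remove Clam.
Round 1: Blue Crab (all prey gone) → extinct.
No further losses. Total secondary extinctions: 1.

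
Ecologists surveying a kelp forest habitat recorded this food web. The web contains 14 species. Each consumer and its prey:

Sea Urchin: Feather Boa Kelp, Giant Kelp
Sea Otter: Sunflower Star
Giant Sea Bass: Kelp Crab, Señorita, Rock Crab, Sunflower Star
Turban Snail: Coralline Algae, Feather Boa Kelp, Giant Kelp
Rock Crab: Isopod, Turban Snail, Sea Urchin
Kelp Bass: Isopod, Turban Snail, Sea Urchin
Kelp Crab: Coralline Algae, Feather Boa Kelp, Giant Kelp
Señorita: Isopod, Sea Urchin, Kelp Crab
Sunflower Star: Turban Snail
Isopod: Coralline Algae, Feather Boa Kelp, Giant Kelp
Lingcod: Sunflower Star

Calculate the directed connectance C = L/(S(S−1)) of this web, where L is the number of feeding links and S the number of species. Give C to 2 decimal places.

C = 0.15

The web has S = 14 species and L = 27 feeding links.
C = L / (S(S−1)) = 27 / 182 = 0.1484 ≈ 0.15.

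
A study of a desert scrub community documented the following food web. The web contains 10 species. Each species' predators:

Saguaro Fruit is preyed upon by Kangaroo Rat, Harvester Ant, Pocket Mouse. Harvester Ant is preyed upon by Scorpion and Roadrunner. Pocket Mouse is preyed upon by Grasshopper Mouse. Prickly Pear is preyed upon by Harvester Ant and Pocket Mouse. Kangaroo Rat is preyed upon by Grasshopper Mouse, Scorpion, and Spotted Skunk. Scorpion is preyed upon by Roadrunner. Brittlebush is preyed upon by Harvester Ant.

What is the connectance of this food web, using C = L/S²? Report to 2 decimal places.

The web has S = 10 species and L = 13 feeding links.
C = L / S² = 13 / 100 = 0.1300 ≈ 0.13.

C = 0.13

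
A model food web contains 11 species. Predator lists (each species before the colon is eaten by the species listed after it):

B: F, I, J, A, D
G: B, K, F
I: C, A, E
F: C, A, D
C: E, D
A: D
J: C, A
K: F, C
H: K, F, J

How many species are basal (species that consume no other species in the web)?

Basal species (no prey listed): G, H.
Count: 2.

2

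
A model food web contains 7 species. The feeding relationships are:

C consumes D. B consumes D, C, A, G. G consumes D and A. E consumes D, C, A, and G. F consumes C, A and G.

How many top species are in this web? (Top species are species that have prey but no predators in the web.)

3

Top species (has prey, but nothing eats it): B, F, E.
Count: 3.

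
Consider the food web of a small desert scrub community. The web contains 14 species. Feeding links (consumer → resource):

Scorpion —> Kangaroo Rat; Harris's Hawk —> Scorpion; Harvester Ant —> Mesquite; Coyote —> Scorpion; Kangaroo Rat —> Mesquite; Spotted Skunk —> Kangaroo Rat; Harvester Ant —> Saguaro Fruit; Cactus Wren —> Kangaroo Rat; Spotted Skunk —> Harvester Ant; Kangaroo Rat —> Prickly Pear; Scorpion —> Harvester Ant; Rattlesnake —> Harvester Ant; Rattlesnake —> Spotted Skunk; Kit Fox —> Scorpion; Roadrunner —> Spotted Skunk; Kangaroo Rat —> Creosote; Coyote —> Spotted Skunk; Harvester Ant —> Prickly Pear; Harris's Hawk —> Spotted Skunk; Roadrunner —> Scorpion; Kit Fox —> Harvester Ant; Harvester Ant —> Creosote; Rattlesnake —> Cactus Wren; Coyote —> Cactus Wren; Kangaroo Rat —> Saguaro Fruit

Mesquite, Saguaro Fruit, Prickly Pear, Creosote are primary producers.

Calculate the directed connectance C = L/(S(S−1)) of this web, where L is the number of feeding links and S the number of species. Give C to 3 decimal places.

The web has S = 14 species and L = 25 feeding links.
C = L / (S(S−1)) = 25 / 182 = 0.1374 ≈ 0.137.

C = 0.137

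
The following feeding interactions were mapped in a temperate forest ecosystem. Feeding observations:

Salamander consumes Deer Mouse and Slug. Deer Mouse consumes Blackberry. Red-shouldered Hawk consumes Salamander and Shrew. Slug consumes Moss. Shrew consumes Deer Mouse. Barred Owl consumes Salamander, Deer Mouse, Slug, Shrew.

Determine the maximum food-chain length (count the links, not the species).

3 links

One longest chain: Blackberry → Deer Mouse → Salamander → Barred Owl.
It has 4 species and 3 links.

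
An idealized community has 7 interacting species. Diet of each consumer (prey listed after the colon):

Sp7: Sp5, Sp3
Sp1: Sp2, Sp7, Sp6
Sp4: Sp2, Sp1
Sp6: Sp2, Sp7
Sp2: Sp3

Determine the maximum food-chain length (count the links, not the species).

4 links

One longest chain: Sp3 → Sp2 → Sp6 → Sp1 → Sp4.
It has 5 species and 4 links.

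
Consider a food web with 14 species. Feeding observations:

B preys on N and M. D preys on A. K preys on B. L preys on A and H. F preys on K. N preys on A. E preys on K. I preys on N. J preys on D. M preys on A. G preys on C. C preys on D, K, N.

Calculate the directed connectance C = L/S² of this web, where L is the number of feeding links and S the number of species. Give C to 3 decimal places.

The web has S = 14 species and L = 16 feeding links.
C = L / S² = 16 / 196 = 0.0816 ≈ 0.082.

C = 0.082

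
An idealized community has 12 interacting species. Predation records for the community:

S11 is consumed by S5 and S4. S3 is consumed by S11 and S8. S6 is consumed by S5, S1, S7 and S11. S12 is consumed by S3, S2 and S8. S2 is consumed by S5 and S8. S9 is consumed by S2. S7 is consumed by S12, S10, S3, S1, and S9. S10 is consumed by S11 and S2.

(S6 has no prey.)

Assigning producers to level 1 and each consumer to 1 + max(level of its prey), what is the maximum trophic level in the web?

Producers (level 1): S6.
S6 → S7 → S12 → S3 → S11 → S5 gives S5 level 6.
No species has a prey at level 6, so no species reaches level 7.

6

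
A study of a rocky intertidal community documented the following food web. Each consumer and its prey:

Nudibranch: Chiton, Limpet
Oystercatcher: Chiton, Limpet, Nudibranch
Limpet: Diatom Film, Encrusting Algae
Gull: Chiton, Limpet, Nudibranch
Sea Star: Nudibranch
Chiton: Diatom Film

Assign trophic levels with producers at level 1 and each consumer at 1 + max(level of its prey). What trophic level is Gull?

Diatom Film is a producer → level 1.
Chiton eats Diatom Film → level 2.
Nudibranch eats Chiton (level 2); other prey at levels: Limpet 2 → level 3.
Gull eats Nudibranch (level 3); other prey at levels: Chiton 2, Limpet 2 → level 4.

Trophic level 4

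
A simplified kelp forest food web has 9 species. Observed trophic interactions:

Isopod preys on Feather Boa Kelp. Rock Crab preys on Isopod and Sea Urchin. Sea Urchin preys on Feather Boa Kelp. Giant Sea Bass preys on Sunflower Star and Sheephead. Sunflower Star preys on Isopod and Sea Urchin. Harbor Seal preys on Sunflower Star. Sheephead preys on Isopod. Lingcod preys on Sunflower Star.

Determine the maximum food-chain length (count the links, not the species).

One longest chain: Feather Boa Kelp → Sea Urchin → Sunflower Star → Harbor Seal.
It has 4 species and 3 links.

3 links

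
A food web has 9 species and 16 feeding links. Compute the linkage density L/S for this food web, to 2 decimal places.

There are L = 16 links among S = 9 species.
L/S = 16/9 = 1.7778 ≈ 1.78.

L/S = 1.78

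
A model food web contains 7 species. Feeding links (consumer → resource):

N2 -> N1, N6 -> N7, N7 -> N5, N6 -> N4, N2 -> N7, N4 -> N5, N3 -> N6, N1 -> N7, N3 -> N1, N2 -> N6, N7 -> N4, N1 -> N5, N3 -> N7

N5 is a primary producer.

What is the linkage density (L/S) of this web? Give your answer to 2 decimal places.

L/S = 1.86

There are L = 13 links among S = 7 species.
L/S = 13/7 = 1.8571 ≈ 1.86.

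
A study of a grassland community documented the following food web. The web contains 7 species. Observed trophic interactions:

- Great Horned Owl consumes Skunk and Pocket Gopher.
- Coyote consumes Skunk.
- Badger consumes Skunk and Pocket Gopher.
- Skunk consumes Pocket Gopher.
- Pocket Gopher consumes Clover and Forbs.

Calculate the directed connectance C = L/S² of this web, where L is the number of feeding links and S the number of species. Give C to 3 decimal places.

The web has S = 7 species and L = 8 feeding links.
C = L / S² = 8 / 49 = 0.1633 ≈ 0.163.

C = 0.163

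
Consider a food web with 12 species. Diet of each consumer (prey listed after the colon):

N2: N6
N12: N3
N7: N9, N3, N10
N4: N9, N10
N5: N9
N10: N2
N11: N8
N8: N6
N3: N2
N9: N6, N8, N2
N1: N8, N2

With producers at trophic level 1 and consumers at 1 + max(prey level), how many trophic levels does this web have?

Producers (level 1): N6.
N6 → N2 → N3 → N12 gives N12 level 4.
No species has a prey at level 4, so no species reaches level 5.

4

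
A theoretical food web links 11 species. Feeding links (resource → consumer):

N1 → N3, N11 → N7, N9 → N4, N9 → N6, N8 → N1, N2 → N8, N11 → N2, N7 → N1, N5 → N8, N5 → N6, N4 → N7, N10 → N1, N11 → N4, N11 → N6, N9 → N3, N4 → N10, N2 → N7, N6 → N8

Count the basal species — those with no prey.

3

Basal species (no prey listed): N5, N9, N11.
Count: 3.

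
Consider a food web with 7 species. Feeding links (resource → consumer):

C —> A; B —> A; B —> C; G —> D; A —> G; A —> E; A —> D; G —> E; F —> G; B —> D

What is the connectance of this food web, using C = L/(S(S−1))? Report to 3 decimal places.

The web has S = 7 species and L = 10 feeding links.
C = L / (S(S−1)) = 10 / 42 = 0.2381 ≈ 0.238.

C = 0.238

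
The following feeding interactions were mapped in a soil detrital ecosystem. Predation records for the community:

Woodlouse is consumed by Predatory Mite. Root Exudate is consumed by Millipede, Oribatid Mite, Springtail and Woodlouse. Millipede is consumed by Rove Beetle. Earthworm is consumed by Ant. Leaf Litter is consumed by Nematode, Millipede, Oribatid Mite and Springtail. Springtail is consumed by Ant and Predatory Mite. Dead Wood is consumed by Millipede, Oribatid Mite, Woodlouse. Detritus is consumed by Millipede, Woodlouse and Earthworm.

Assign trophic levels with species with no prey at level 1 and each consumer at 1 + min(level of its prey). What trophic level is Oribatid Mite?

Root Exudate has no prey (basal) → level 1.
Oribatid Mite eats Root Exudate → level 2.

Trophic level 2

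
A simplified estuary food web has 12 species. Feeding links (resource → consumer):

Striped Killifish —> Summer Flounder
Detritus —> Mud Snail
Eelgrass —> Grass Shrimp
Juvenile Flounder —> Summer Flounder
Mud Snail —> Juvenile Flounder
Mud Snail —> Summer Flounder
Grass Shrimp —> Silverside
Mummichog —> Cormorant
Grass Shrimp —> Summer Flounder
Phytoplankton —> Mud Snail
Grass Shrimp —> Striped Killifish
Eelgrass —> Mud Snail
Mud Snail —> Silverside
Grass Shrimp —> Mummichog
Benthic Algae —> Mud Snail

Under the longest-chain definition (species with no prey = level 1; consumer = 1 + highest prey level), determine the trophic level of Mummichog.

Eelgrass has no prey (basal) → level 1.
Grass Shrimp eats Eelgrass → level 2.
Mummichog eats Grass Shrimp → level 3.

Trophic level 3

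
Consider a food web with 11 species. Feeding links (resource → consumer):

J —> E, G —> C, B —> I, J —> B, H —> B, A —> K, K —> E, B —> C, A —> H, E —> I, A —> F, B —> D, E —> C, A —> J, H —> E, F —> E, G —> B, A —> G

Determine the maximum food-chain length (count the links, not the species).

One longest chain: A → G → B → C.
It has 4 species and 3 links.

3 links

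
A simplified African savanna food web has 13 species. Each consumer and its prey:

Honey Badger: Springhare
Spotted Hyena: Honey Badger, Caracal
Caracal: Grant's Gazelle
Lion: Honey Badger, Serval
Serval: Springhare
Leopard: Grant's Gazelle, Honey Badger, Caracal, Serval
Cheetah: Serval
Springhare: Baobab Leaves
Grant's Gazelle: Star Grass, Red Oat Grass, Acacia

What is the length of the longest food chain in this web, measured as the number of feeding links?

3 links

One longest chain: Baobab Leaves → Springhare → Serval → Lion.
It has 4 species and 3 links.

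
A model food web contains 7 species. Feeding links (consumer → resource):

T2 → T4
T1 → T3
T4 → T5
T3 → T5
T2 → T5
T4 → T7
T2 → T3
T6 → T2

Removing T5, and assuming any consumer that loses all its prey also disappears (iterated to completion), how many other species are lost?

2

Remove T5.
Round 1: T3 (all prey gone) → extinct.
Round 2: T1 (all prey gone) → extinct.
No further losses. Total secondary extinctions: 2.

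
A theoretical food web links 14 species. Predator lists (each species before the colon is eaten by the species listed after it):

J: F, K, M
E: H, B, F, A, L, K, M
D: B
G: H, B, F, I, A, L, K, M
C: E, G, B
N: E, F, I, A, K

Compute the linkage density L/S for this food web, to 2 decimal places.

L/S = 1.93

There are L = 27 links among S = 14 species.
L/S = 27/14 = 1.9286 ≈ 1.93.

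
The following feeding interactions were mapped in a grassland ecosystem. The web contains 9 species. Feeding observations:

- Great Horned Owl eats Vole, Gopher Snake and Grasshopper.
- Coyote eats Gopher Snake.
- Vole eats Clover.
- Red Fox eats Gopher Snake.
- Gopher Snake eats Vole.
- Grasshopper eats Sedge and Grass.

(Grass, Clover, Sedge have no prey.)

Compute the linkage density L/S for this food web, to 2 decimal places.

L/S = 1.00

There are L = 9 links among S = 9 species.
L/S = 9/9 = 1.0000 ≈ 1.00.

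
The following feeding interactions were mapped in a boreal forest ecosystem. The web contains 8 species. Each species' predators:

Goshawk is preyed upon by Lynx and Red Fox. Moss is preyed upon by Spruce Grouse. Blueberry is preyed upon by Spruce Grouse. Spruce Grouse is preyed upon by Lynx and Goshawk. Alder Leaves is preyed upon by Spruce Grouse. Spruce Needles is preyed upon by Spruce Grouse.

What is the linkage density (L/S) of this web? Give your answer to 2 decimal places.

There are L = 8 links among S = 8 species.
L/S = 8/8 = 1.0000 ≈ 1.00.

L/S = 1.00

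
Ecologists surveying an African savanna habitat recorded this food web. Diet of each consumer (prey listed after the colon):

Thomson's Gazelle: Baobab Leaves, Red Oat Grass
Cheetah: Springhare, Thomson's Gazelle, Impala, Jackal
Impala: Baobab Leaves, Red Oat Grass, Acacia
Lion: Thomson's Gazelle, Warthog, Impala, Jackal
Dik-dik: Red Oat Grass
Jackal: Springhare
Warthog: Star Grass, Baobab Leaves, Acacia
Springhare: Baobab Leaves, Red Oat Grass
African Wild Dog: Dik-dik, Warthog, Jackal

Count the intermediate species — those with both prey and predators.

Intermediate species (has both prey and predators): Springhare, Thomson's Gazelle, Dik-dik, Warthog, Impala, Jackal.
Count: 6.

6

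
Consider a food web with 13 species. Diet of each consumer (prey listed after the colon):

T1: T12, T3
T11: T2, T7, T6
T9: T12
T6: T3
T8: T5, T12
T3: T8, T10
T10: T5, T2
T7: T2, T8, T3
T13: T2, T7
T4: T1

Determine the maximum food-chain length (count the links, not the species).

4 links

One longest chain: T5 → T8 → T3 → T7 → T13.
It has 5 species and 4 links.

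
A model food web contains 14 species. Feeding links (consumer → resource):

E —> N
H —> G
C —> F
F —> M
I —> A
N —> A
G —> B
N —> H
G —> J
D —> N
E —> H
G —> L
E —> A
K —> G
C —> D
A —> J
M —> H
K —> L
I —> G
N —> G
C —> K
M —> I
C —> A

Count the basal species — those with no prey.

3

Basal species (no prey listed): B, J, L.
Count: 3.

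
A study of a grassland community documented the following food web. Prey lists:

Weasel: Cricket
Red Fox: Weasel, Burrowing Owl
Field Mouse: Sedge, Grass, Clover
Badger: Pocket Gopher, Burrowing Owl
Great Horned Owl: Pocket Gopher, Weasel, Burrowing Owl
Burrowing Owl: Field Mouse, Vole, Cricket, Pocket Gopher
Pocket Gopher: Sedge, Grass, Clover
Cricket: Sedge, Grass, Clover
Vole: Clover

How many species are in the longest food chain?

4 species

One longest chain: Sedge → Field Mouse → Burrowing Owl → Badger.
It has 4 species and 3 links.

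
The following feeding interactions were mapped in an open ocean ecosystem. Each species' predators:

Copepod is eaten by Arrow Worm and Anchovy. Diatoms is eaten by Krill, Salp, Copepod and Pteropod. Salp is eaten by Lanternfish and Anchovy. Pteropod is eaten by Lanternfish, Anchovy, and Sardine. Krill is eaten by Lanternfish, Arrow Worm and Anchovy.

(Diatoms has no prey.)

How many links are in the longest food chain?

2 links

One longest chain: Diatoms → Salp → Lanternfish.
It has 3 species and 2 links.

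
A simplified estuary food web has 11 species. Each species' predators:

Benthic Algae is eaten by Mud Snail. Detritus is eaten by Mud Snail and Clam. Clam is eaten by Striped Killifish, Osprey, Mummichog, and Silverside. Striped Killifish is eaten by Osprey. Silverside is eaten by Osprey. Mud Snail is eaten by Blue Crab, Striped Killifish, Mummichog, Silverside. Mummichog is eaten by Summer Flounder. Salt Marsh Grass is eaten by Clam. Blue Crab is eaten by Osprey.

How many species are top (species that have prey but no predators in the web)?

2

Top species (has prey, but nothing eats it): Summer Flounder, Osprey.
Count: 2.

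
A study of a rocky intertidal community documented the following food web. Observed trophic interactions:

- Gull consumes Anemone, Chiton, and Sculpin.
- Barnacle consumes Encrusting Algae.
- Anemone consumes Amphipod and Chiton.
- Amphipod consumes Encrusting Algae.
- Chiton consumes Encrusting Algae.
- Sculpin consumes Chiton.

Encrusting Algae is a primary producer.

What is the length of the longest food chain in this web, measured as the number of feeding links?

One longest chain: Encrusting Algae → Chiton → Sculpin → Gull.
It has 4 species and 3 links.

3 links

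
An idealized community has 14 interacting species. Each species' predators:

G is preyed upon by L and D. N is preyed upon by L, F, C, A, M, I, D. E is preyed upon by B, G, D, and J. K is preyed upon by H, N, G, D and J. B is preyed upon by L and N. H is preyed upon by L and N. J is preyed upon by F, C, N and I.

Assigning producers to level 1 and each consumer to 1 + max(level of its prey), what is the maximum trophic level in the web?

Producers (level 1): E, K.
E → J → N → A gives A level 4.
No species has a prey at level 4, so no species reaches level 5.

4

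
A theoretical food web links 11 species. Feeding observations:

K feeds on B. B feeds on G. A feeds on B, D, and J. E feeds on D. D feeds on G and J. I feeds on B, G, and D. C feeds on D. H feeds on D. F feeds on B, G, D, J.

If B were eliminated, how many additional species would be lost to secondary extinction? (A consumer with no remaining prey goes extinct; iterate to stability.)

Remove B.
Round 1: K (all prey gone) → extinct.
No further losses. Total secondary extinctions: 1.

1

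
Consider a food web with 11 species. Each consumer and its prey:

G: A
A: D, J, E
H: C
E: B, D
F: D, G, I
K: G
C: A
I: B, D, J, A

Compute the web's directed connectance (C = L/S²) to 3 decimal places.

C = 0.132

The web has S = 11 species and L = 16 feeding links.
C = L / S² = 16 / 121 = 0.1322 ≈ 0.132.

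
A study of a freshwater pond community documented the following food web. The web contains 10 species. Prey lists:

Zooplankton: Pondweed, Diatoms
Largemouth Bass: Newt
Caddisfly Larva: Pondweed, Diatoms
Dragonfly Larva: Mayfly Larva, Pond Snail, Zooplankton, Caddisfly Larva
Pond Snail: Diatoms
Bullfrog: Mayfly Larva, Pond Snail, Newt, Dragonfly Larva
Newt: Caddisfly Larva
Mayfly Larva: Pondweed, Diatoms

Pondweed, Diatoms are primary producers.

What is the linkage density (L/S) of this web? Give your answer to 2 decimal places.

There are L = 17 links among S = 10 species.
L/S = 17/10 = 1.7000 ≈ 1.70.

L/S = 1.70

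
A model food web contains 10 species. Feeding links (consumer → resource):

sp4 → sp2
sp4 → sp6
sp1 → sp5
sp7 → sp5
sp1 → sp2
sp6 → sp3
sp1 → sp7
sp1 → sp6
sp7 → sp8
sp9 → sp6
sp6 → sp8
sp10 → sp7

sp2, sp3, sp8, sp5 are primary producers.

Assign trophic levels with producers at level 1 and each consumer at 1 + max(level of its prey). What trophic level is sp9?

sp3 is a producer → level 1.
sp6 eats sp3 (level 1); other prey at levels: sp8 1 → level 2.
sp9 eats sp6 → level 3.

Trophic level 3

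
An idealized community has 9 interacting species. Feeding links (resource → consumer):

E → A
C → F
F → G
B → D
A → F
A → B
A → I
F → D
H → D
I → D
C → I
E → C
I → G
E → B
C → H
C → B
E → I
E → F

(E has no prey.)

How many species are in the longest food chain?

One longest chain: E → A → F → G.
It has 4 species and 3 links.

4 species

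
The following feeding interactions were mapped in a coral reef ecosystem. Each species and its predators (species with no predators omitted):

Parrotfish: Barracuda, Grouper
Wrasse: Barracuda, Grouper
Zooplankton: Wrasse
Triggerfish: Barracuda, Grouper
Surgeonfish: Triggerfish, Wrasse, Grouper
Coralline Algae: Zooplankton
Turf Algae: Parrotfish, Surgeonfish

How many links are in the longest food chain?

One longest chain: Turf Algae → Surgeonfish → Triggerfish → Barracuda.
It has 4 species and 3 links.

3 links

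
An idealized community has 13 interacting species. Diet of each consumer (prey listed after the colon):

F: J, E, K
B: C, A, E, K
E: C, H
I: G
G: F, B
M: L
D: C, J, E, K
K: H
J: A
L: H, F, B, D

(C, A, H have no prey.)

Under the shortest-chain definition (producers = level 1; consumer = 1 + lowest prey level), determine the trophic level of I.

C is a producer → level 1.
B eats C → level 2.
G eats B → level 3.
I eats G → level 4.
No prey of I is below level 3, so 4 is the minimum.

Trophic level 4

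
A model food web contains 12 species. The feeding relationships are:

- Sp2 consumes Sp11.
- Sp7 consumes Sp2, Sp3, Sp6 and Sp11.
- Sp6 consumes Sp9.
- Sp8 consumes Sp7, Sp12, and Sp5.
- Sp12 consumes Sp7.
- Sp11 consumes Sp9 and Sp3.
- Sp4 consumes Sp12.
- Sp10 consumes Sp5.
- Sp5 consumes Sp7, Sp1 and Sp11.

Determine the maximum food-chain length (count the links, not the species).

5 links

One longest chain: Sp9 → Sp11 → Sp2 → Sp7 → Sp12 → Sp8.
It has 6 species and 5 links.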